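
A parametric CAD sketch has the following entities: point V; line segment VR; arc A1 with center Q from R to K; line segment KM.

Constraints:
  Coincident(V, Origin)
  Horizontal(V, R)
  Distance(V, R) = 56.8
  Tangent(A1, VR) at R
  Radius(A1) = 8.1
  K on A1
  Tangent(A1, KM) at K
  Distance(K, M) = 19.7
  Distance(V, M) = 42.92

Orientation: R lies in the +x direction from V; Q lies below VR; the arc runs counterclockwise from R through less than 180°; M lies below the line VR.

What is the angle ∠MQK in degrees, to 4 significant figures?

67.65°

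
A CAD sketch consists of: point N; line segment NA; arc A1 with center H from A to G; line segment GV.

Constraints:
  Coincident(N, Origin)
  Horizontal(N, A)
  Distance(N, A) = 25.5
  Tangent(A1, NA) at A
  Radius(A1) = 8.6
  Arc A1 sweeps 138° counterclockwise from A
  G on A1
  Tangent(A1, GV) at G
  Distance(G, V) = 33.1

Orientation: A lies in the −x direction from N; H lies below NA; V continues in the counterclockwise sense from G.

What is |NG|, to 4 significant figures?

34.66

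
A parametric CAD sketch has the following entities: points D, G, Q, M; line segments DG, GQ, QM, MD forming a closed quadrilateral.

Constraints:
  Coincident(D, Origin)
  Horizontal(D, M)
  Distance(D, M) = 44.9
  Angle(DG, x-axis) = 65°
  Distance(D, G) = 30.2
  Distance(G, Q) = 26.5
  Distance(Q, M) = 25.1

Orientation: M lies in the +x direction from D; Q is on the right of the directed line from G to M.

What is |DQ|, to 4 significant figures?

19.95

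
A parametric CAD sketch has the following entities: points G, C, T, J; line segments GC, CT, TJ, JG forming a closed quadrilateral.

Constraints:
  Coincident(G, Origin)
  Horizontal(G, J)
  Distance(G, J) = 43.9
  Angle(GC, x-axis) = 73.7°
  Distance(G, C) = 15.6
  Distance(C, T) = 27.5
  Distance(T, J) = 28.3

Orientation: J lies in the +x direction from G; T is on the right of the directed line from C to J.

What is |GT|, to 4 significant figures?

19.57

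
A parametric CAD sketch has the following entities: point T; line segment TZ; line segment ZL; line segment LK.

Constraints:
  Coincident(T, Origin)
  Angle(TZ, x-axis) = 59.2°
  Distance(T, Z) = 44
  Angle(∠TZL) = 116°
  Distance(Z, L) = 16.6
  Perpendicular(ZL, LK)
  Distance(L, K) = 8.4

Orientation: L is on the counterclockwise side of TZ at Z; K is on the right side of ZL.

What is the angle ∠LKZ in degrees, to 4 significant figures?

63.16°

T is at the origin; TZ runs at 59.2° with length 44.0, so Z = 44.0·(cos 59.2°, sin 59.2°) = (22.53, 37.79). ∠TZL = 116.0°, so ZL runs at 59.2° + (180° − 116.0°) = 123.2° from the x-axis; with |ZL| = 16.6, L = Z + 16.6·(cos 123.2°, sin 123.2°) = (13.44, 51.68). ZL is perpendicular to LK; with |LK| = 8.4 on the right of ZL, K = L + 8.4·(0.8368, 0.5476) = (20.47, 56.28). Then cos ∠LKZ = KL·KZ / (|KL||KZ|), giving 63.16°.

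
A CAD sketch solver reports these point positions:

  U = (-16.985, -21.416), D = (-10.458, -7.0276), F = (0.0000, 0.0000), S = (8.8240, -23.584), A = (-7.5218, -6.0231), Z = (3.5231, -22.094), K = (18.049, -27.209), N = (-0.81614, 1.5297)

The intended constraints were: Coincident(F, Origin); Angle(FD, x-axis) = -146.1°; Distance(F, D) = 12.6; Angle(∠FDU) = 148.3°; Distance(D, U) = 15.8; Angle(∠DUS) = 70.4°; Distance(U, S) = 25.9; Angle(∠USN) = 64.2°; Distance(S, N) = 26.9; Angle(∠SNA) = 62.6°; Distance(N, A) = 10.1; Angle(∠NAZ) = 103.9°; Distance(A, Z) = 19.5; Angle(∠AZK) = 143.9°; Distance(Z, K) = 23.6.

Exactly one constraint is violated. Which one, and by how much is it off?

Distance(Z, K) = 23.6 — off by 8.20.

F = (0.00, 0.00) ✓; FD at -146.1° ✓; |FD| = 12.60 ✓; ∠FDU = 148.3° ✓; |DU| = 15.80 ✓; ∠DUS = 70.40° ✓; |US| = 25.90 ✓; ∠USN = 64.20° ✓; |SN| = 26.90 ✓; ∠SNA = 62.60° ✓; |NA| = 10.10 ✓; ∠NAZ = 103.9° ✓; |AZ| = 19.50 ✓; ∠AZK = 143.9° ✓; |ZK| = 15.40 ✗.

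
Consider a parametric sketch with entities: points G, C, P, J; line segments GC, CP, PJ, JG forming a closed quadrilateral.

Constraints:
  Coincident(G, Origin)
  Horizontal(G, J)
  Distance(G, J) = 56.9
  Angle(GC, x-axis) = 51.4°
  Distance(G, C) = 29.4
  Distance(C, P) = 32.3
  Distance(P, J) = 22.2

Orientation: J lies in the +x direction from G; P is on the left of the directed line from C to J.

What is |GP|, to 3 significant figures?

54.9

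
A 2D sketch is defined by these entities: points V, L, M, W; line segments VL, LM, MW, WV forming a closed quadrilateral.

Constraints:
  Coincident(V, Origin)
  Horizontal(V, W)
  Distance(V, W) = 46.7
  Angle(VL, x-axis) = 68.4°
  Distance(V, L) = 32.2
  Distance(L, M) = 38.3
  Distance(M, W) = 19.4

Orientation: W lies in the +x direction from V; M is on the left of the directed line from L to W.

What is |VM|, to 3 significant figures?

52.3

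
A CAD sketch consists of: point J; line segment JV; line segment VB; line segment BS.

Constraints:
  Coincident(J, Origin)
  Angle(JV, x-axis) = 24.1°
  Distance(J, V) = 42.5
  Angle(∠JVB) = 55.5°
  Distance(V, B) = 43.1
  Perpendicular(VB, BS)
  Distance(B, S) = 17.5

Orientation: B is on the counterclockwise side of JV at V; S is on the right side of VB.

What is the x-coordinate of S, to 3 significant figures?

11.1

J is at the origin; JV runs at 24.1° with length 42.5, so V = 42.5·(cos 24.1°, sin 24.1°) = (38.8, 17.4). ∠JVB = 55.5°, so VB runs at 24.1° + (180° − 55.5°) = 149° from the x-axis; with |VB| = 43.1, B = V + 43.1·(cos 149°, sin 149°) = (2.01, 39.8). VB is perpendicular to BS; with |BS| = 17.5 on the right of VB, S = B + 17.5·(0.521, 0.854) = (11.1, 54.7). So S.x = 11.1.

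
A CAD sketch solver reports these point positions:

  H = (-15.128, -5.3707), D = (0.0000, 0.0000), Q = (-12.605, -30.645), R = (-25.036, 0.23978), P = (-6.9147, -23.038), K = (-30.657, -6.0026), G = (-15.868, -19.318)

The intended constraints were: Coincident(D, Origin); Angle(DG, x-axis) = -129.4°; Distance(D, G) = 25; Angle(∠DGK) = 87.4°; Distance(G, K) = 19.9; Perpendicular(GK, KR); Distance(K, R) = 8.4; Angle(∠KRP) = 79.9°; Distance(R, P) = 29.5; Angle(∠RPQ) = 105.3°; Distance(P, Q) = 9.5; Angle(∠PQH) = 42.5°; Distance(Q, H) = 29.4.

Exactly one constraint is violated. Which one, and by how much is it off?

Distance(Q, H) = 29.4 — off by 4.00.

D = (0.00, 0.00) ✓; DG at -129.4° ✓; |DG| = 25.00 ✓; ∠DGK = 87.40° ✓; |GK| = 19.90 ✓; ∠(GK, KR) = 90.00° ✓; |KR| = 8.400 ✓; ∠KRP = 79.90° ✓; |RP| = 29.50 ✓; ∠RPQ = 105.3° ✓; |PQ| = 9.500 ✓; ∠PQH = 42.50° ✓; |QH| = 25.40 ✗.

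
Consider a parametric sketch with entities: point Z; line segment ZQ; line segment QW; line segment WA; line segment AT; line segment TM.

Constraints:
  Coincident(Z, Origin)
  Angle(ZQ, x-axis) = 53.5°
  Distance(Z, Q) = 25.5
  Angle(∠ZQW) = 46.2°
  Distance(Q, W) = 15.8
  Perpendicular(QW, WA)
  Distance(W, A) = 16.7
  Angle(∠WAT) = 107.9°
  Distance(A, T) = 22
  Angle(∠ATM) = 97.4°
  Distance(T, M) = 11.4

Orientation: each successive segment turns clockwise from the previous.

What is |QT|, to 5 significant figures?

24.017

Z is at the origin; ZQ runs at 53.5° with length 25.5, so Q = (15.168, 20.498). ∠ZQW = 46.2° gives QW at -80.300° from the x-axis; with |QW| = 15.8, W = (17.830, 4.9242). QW is perpendicular to WA, so WA runs at -170.30°; with |WA| = 16.7, A = (1.3689, 2.1105). ∠WAT = 107.9° gives AT at 117.60° from the x-axis; with |AT| = 22.0, T = (-8.8236, 21.607). Then |QT| = |T − Q| = 24.017.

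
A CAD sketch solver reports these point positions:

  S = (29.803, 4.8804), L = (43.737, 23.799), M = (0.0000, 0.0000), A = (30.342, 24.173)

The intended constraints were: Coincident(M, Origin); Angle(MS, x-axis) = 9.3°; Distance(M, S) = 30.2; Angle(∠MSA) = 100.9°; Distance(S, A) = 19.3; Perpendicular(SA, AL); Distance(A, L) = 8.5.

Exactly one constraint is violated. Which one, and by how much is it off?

Distance(A, L) = 8.5 — off by 4.90.

M = (0.00, 0.00) ✓; MS at 9.300° ✓; |MS| = 30.20 ✓; ∠MSA = 100.9° ✓; |SA| = 19.30 ✓; ∠(SA, AL) = 90.00° ✓; |AL| = 13.40 ✗.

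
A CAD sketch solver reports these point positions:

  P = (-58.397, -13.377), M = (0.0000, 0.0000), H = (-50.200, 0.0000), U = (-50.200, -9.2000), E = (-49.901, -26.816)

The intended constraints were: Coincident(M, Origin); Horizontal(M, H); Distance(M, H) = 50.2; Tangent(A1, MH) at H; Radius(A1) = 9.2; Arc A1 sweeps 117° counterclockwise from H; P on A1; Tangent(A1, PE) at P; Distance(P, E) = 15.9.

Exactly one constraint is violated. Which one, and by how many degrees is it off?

Tangent(A1, PE) at P — off by 5.30°.

M = (0.00, 0.00) ✓; M.y = 0.00, H.y = 0.00 ✓; |MH| = 50.20 ✓; ∠(UH, HM) = 90.00° ✓; |UH| = 9.200 ✓; bearing(U→P) − bearing(U→H) = 117.0° ✓; |UP| = 9.200 ✓; ∠(UP, PE) = 84.70° ✗; |PE| = 15.90 ✓.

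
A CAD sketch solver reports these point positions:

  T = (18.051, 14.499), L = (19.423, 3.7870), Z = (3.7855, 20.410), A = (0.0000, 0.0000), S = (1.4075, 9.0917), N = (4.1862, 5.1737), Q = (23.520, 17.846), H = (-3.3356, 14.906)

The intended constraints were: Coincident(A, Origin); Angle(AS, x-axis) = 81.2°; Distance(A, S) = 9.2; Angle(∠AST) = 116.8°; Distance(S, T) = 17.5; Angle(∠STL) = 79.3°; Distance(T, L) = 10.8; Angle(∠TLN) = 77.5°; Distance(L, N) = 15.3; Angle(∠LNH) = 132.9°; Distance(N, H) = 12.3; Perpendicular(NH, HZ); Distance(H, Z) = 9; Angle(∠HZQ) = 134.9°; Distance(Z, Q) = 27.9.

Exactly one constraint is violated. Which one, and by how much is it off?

Distance(Z, Q) = 27.9 — off by 8.00.

A = (0.00, 0.00) ✓; AS at 81.20° ✓; |AS| = 9.200 ✓; ∠AST = 116.8° ✓; |ST| = 17.50 ✓; ∠STL = 79.30° ✓; |TL| = 10.80 ✓; ∠TLN = 77.50° ✓; |LN| = 15.30 ✓; ∠LNH = 132.9° ✓; |NH| = 12.30 ✓; ∠(NH, HZ) = 90.00° ✓; |HZ| = 9.000 ✓; ∠HZQ = 134.9° ✓; |ZQ| = 19.90 ✗.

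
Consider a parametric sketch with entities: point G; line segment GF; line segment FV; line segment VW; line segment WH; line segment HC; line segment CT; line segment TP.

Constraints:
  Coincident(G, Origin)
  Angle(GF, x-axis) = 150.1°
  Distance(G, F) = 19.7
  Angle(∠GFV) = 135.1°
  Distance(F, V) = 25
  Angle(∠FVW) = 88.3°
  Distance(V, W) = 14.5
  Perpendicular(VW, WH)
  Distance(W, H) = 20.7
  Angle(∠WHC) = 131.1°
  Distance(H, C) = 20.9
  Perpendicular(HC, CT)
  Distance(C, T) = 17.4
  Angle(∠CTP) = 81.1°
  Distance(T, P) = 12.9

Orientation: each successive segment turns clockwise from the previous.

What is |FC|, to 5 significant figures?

9.6576

G is at the origin; GF runs at 150.1° with length 19.7, so F = (-17.078, 9.8202). ∠GFV = 135.1° gives FV at 105.20° from the x-axis; with |FV| = 25.0, V = (-23.633, 33.946). ∠FVW = 88.3° gives VW at 13.500° from the x-axis; with |VW| = 14.5, W = (-9.5332, 37.331). The perpendicularity gives WH at right angles to VW, so WH runs at -76.500°; with |WH| = 20.7, H = (-4.7009, 17.203). ∠WHC = 131.1° gives HC at -125.40° from the x-axis; with |HC| = 20.9, C = (-16.808, 0.16635). Then |FC| = |C − F| = 9.6576.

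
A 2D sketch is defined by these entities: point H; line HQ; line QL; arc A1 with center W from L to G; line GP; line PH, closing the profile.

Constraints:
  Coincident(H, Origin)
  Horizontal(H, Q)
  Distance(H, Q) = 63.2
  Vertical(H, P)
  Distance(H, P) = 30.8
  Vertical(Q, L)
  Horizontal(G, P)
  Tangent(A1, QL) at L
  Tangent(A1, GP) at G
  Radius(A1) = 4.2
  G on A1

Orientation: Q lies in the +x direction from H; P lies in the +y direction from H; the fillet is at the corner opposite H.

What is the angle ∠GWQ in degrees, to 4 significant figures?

171.0°

H is at the origin; H and Q share the same y with |HQ| = 63.2 and Q on the +x side, so Q = (63.20, 0.000). HP is vertical with |HP| = 30.8 and P on the +y side, so P = (0.000, 30.80). The virtual corner opposite H is at (63.20, 30.80). The tangent condition forces WL to be normal to QL and since A1 is tangent to GP there, WG ⟂ GP, with radius 4.2, so the center W sits 4.2 in from both sides at W = (59.00, 26.60). That places the tangent points at L = (63.20, 26.60) on QL and G = (59.00, 30.80) on GP. Then cos ∠GWQ = WG·WQ / (|WG||WQ|), giving 171.0°.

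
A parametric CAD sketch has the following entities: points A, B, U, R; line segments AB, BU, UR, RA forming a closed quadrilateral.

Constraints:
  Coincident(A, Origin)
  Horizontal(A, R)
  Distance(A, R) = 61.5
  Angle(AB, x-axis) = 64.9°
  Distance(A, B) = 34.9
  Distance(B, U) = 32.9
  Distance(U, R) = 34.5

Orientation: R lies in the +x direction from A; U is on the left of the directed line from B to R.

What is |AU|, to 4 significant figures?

57.23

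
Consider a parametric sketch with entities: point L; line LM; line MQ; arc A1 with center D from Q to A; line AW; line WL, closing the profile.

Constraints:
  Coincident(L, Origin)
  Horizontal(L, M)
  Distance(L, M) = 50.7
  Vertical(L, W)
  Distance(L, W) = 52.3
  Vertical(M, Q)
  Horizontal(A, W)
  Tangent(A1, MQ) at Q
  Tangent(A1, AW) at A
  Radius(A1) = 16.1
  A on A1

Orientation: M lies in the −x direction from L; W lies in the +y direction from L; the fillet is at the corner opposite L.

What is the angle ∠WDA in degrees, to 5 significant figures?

65.047°

L is at the origin; L and M share the same y with |LM| = 50.7 and M on the −x side, so M = (-50.700, 0.0000). LW is vertical with |LW| = 52.3 and W on the +y side, so W = (0.0000, 52.300). The virtual corner opposite L is at (-50.700, 52.300). A1 meets MQ tangentially, so DQ is at right angles to MQ and tangency of A1 to AW means the radius DA is perpendicular to AW, with radius 16.1, so the center D sits 16.1 in from both sides at D = (-34.600, 36.200). That places the tangent points at Q = (-50.700, 36.200) on MQ and A = (-34.600, 52.300) on AW. Then cos ∠WDA = DW·DA / (|DW||DA|), giving 65.047°.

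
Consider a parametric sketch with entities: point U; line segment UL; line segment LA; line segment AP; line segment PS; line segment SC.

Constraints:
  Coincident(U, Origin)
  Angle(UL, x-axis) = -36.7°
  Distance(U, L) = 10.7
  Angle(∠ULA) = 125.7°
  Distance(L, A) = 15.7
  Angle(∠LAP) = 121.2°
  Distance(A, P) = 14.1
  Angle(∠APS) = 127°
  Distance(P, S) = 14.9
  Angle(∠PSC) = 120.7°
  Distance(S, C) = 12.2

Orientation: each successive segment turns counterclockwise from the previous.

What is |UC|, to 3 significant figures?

22.4

U is at the origin; UL runs at -36.7° with length 10.7, so L = (8.58, -6.39). ∠ULA = 125.7° gives LA at 17.6° from the x-axis; with |LA| = 15.7, A = (23.5, -1.65). ∠LAP = 121.2° gives AP at 76.4° from the x-axis; with |AP| = 14.1, P = (26.9, 12.1). ∠APS = 127.0° gives PS at 129° from the x-axis; with |PS| = 14.9, S = (17.4, 23.6). ∠PSC = 120.7° gives SC at -171° from the x-axis; with |SC| = 12.2, C = (5.34, 21.7). Then |UC| = |C − U| = 22.4.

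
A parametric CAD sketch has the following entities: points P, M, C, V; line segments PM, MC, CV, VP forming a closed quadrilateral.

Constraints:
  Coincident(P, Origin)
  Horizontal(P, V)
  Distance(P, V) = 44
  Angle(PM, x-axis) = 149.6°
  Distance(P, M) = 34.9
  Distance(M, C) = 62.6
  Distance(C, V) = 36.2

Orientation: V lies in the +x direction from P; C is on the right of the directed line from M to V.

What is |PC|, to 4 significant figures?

29.15

P is at the origin; PV is horizontal with |PV| = 44.0 and V in +x, so V = (44.0, 0). PM runs at 149.6° with |PM| = 34.9, so M = (-30.10, 17.66). C is determined by |MC| = 62.6 and |CV| = 36.2 together: it lies at the intersection of circle(M, 62.6) and circle(V, 36.2). With |MV| = 76.18, the foot of the radical line on MV is 55.21 from M and the perpendicular offset is √(62.6² − 55.21²) = 29.51. Taking the right-of-MV solution: C = (16.76, -23.84).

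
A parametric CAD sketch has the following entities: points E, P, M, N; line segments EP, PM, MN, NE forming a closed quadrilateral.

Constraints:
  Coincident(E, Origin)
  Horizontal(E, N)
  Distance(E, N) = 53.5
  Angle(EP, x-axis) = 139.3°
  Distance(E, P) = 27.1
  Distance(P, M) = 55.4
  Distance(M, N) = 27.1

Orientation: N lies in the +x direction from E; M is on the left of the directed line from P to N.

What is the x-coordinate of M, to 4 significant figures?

34.82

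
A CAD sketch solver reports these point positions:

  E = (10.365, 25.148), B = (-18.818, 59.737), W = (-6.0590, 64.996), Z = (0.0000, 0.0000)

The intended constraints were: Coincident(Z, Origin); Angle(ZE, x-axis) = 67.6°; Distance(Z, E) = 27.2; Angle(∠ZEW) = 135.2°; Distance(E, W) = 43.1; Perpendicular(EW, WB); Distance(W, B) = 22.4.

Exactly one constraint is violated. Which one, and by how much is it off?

Distance(W, B) = 22.4 — off by 8.60.

Z = (0.00, 0.00) ✓; ZE at 67.60° ✓; |ZE| = 27.20 ✓; ∠ZEW = 135.2° ✓; |EW| = 43.10 ✓; ∠(EW, WB) = 90.00° ✓; |WB| = 13.80 ✗.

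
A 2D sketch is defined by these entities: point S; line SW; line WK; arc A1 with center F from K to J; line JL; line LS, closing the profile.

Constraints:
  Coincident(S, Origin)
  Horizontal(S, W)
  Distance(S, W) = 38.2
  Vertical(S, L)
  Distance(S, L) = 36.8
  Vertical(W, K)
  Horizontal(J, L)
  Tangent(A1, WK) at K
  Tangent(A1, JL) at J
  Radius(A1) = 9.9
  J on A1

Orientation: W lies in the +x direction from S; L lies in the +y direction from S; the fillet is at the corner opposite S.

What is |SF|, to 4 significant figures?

39.04

S is at the origin; SW is horizontal with |SW| = 38.2 and W on the +x side, so W = (38.20, 0.000). S and L share the same x with |SL| = 36.8 and L on the +y side, so L = (0.000, 36.80). The virtual corner opposite S is at (38.20, 36.80). Tangency of A1 to WK means the radius FK is perpendicular to WK and since A1 is tangent to JL there, FJ ⟂ JL, with radius 9.9, so the center F sits 9.9 in from both sides at F = (28.30, 26.90). Then |SF| = |F − S| = 39.04.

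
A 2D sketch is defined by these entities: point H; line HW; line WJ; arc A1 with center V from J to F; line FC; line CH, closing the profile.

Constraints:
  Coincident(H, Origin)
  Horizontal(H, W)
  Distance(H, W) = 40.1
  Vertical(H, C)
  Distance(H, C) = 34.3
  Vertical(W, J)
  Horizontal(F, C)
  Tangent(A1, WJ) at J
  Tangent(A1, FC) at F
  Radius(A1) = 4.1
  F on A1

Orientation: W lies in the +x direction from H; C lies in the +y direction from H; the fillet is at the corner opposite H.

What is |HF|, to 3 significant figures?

49.7

The virtual corner opposite H is at (40.1, 34.3). The tangent condition forces VJ to be normal to WJ and A1 meets FC tangentially, so VF is at right angles to FC, with radius 4.1, so the center V sits 4.1 in from both sides at V = (36.0, 30.2). That places the tangent points at J = (40.1, 30.2) on WJ and F = (36.0, 34.3) on FC. Then |HF| = |F − H| = 49.7.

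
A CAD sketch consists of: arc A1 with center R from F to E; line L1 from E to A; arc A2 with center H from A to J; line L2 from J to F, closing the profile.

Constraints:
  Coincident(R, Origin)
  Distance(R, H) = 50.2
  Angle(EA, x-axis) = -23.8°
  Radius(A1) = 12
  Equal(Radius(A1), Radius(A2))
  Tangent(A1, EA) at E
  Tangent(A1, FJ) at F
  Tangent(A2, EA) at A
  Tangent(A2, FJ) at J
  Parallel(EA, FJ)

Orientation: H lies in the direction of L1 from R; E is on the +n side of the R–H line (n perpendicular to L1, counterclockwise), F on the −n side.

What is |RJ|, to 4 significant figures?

51.61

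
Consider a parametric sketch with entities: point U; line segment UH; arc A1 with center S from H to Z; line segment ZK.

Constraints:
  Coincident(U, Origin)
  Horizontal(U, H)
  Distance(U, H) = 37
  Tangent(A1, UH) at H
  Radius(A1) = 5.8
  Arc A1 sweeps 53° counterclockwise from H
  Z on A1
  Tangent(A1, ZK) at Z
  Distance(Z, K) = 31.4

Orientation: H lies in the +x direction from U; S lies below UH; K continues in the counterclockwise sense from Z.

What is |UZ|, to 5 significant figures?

32.450

U is at the origin; UH is horizontal with |UH| = 37.0 and H on the +x side, so H = (37.000, 0.0000). A1 meets UH tangentially, so SH is at right angles to UH, so S = H + (0, -5.8) = (37.000, -5.8000). On A1, H sits at bearing 90° from S; a 53° counterclockwise sweep puts Z at bearing 143°, so Z = S + 5.8·(cos 143°, sin 143°) = (32.368, -2.3095). Then |UZ| = |Z − U| = 32.450.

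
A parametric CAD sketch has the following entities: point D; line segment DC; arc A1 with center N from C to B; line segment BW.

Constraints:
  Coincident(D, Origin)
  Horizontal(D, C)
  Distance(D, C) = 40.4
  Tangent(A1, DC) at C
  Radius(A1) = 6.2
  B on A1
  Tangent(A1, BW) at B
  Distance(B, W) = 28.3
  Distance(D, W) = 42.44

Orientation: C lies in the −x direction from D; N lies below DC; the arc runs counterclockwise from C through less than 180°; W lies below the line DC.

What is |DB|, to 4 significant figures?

46.36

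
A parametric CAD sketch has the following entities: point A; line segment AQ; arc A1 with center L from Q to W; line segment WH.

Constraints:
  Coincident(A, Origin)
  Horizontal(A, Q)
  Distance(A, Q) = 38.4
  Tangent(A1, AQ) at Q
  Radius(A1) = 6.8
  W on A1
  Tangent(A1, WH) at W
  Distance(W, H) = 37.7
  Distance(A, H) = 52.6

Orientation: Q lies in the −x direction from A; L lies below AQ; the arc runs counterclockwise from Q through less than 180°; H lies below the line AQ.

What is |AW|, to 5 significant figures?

45.613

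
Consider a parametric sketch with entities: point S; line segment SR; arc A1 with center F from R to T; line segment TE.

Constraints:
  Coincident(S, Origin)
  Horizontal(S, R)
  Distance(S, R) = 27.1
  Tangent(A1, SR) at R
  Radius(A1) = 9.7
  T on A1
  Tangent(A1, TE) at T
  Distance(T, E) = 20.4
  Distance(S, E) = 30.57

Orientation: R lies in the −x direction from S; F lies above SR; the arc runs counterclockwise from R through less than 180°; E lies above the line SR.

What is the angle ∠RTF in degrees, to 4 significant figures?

51.19°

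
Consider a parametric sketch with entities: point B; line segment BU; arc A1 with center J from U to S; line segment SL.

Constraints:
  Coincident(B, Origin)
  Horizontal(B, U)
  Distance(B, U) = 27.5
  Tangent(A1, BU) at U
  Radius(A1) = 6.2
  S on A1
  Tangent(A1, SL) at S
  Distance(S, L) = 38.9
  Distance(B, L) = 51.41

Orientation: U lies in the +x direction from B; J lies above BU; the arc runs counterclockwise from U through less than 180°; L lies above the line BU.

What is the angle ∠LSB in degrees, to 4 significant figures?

88.87°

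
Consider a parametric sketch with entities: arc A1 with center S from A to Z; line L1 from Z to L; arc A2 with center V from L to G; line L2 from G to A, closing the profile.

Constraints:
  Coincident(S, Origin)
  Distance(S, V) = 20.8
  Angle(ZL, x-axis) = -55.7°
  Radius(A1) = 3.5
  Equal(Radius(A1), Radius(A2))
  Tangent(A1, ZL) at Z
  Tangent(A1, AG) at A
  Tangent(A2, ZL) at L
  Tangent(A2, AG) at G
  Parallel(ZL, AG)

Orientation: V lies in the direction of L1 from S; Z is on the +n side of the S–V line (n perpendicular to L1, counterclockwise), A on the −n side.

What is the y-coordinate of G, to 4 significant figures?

-19.16

Tangency of A1 to both parallel lines with radius 3.5 puts Z and A at S ± 3.5·n: Z = (2.891, 1.972), A = (-2.891, -1.972). Equal radii place L and G the same way about V: L = V + 3.5·n = (14.61, -15.21), G = V − 3.5·n = (8.830, -19.16). So G.y = -19.16.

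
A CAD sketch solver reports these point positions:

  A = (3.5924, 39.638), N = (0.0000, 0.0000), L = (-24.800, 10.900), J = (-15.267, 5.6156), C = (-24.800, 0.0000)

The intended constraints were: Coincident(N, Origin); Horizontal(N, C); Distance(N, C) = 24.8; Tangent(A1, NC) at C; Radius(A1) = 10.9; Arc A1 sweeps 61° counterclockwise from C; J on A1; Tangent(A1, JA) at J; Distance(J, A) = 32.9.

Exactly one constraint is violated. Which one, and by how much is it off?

Distance(J, A) = 32.9 — off by 6.00.

N = (0.00, 0.00) ✓; N.y = 0.00, C.y = 0.00 ✓; |NC| = 24.80 ✓; ∠(LC, CN) = 90.00° ✓; |LC| = 10.90 ✓; bearing(L→J) − bearing(L→C) = 61.00° ✓; |LJ| = 10.90 ✓; ∠(LJ, JA) = 90.00° ✓; |JA| = 38.90 ✗.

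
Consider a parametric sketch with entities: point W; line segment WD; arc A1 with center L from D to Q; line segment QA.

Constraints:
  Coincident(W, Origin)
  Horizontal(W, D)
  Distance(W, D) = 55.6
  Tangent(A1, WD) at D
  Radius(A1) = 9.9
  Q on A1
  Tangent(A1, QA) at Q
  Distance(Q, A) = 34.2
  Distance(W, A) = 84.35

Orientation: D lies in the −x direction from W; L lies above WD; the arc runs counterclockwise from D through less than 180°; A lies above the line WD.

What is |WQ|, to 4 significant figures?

51.83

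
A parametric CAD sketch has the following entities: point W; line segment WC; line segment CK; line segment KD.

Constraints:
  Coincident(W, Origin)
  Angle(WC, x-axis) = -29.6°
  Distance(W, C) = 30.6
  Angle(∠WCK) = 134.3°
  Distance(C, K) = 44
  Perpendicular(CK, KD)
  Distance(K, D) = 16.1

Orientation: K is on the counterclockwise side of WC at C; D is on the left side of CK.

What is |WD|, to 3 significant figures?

65.6

W is at the origin; WC runs at -29.6° with length 30.6, so C = 30.6·(cos -29.6°, sin -29.6°) = (26.6, -15.1). ∠WCK = 134.3°, so CK runs at -29.6° + (180° − 134.3°) = 16.1° from the x-axis; with |CK| = 44.0, K = C + 44.0·(cos 16.1°, sin 16.1°) = (68.9, -2.91). CK ⟂ KD; with |KD| = 16.1 on the left of CK, D = K + 16.1·(-0.277, 0.961) = (64.4, 12.6). Then |WD| = |D − W| = 65.6.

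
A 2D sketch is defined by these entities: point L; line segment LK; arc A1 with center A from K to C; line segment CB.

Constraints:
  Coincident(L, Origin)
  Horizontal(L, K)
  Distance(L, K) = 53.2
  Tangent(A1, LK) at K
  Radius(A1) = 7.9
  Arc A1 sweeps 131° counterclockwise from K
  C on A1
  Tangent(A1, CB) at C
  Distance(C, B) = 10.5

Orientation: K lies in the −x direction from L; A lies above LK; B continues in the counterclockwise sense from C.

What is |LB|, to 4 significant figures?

58.06

L is at the origin; LK is horizontal with |LK| = 53.2 and K on the −x side, so K = (-53.20, 0.000). Since A1 is tangent to LK there, AK ⟂ LK, so A = K + (0, 7.9) = (-53.20, 7.900). On A1, K sits at bearing -90° from A; a 131° counterclockwise sweep puts C at bearing 41°, so C = A + 7.9·(cos 41°, sin 41°) = (-47.24, 13.08). Since A1 is tangent to CB there, AC ⟂ CB, so CB runs along (−sin 41°, cos 41°); with |CB| = 10.5, B = (-54.13, 21.01). Then |LB| = |B − L| = 58.06.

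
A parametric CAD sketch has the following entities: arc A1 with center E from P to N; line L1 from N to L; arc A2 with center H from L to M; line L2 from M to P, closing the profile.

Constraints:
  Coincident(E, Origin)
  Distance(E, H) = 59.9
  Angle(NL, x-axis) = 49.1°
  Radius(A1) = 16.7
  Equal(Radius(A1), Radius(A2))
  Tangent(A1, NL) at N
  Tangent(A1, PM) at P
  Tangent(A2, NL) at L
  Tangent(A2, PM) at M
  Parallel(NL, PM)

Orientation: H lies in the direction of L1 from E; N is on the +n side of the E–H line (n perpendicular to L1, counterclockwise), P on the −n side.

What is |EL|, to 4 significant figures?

62.18

The slot axis is L1's direction at 49.1°, so u = (cos 49.1°, sin 49.1°) = (0.6547, 0.7559) and n = (−sin 49.1°, cos 49.1°) = (-0.7559, 0.6547). E is at the origin and H lies 59.9 along u from E, so H = 59.9·u = (39.22, 45.28). Tangency of A1 to both parallel lines with radius 16.7 puts N and P at E ± 16.7·n: N = (-12.62, 10.93), P = (12.62, -10.93). Equal radii place L and M the same way about H: L = H + 16.7·n = (26.60, 56.21), M = H − 16.7·n = (51.84, 34.34). Then |EL| = |L − E| = 62.18.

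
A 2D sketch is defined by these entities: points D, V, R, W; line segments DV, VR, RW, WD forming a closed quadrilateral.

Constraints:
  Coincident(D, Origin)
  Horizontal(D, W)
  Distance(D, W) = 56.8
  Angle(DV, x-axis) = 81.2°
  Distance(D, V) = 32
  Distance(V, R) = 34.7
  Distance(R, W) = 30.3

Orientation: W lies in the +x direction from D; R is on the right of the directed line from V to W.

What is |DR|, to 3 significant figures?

27.3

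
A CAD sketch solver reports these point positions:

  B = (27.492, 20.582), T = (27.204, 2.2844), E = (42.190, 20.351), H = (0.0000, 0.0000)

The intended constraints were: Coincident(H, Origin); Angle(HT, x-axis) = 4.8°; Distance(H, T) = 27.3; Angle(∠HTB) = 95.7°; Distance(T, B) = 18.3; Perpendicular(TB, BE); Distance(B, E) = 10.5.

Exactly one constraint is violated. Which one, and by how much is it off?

Distance(B, E) = 10.5 — off by 4.20.

H = (0.00, 0.00) ✓; HT at 4.800° ✓; |HT| = 27.30 ✓; ∠HTB = 95.70° ✓; |TB| = 18.30 ✓; ∠(TB, BE) = 90.00° ✓; |BE| = 14.70 ✗.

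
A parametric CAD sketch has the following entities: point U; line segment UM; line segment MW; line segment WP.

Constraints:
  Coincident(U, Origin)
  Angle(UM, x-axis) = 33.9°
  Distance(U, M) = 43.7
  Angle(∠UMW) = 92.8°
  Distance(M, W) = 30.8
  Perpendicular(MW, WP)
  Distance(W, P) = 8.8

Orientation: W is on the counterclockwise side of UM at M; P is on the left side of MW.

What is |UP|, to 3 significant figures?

47.9

∠UMW = 92.8°, so MW runs at 33.9° + (180° − 92.8°) = 121° from the x-axis; with |MW| = 30.8, W = M + 30.8·(cos 121°, sin 121°) = (20.4, 50.7). MW ⟂ WP; with |WP| = 8.8 on the left of MW, P = W + 8.8·(-0.856, -0.517) = (12.8, 46.2). Then |UP| = |P − U| = 47.9.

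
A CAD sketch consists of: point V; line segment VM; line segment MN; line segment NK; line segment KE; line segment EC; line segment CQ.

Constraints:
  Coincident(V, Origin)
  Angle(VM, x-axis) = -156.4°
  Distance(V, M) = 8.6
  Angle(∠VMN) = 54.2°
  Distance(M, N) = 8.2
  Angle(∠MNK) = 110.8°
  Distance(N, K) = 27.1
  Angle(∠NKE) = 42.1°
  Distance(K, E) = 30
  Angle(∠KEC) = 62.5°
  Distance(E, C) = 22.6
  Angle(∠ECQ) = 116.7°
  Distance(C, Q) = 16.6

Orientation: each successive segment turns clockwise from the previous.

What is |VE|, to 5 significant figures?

14.684

V is at the origin; VM runs at -156.4° with length 8.6, so M = (-7.8807, -3.4430). ∠VMN = 54.2° gives MN at 77.800° from the x-axis; with |MN| = 8.2, N = (-6.1479, 4.5718). ∠MNK = 110.8° gives NK at 8.6000° from the x-axis; with |NK| = 27.1, K = (20.647, 8.6242). ∠NKE = 42.1° gives KE at -129.30° from the x-axis; with |KE| = 30.0, E = (1.6460, -14.591). Then |VE| = |E − V| = 14.684.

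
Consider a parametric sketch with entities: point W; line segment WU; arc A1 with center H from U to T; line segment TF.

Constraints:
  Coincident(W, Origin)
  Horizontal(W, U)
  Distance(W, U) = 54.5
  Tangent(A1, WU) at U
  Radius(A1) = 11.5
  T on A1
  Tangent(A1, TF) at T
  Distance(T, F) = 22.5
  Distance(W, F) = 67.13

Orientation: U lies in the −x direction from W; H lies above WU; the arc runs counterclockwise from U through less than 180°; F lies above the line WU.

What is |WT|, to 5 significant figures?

47.912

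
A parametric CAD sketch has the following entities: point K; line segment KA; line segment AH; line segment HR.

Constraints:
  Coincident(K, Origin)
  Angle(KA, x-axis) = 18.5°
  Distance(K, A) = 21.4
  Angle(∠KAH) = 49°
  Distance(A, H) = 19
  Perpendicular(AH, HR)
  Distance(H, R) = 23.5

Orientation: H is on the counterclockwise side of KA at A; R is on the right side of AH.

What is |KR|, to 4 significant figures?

39.96

K is at the origin; KA runs at 18.5° with length 21.4, so A = 21.4·(cos 18.5°, sin 18.5°) = (20.29, 6.790). ∠KAH = 49.0°, so AH runs at 18.5° + (180° − 49.0°) = 149.5° from the x-axis; with |AH| = 19.0, H = A + 19.0·(cos 149.5°, sin 149.5°) = (3.923, 16.43). AH ⟂ HR; with |HR| = 23.5 on the right of AH, R = H + 23.5·(0.5075, 0.8616) = (15.85, 36.68). Then |KR| = |R − K| = 39.96.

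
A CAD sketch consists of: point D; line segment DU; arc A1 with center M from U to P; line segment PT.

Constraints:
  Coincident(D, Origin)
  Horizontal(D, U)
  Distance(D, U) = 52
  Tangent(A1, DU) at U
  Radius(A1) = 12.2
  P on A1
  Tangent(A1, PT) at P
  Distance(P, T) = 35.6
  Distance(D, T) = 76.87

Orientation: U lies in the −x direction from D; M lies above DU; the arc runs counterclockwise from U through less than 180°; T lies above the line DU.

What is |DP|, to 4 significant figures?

45.26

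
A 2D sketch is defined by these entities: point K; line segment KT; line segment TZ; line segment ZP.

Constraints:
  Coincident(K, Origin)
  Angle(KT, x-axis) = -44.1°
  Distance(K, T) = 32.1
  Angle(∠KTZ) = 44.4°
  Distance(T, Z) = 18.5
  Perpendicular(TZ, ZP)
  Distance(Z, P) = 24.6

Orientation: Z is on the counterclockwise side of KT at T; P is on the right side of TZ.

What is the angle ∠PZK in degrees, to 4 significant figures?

168.8°

K is at the origin; KT runs at -44.1° with length 32.1, so T = 32.1·(cos -44.1°, sin -44.1°) = (23.05, -22.34). ∠KTZ = 44.4°, so TZ runs at -44.1° + (180° − 44.4°) = 91.50° from the x-axis; with |TZ| = 18.5, Z = T + 18.5·(cos 91.50°, sin 91.50°) = (22.57, -3.845). The perpendicularity gives ZP at right angles to TZ; with |ZP| = 24.6 on the right of TZ, P = Z + 24.6·(0.9997, 0.02618) = (47.16, -3.201). Then cos ∠PZK = ZP·ZK / (|ZP||ZK|), giving 168.8°.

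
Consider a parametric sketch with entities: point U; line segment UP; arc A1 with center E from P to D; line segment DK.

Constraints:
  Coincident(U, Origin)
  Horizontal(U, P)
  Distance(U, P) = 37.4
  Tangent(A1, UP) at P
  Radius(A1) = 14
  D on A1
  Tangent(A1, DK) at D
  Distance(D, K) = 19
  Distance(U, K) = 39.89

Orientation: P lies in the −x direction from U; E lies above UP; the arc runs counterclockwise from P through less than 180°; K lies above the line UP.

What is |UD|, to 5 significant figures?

27.093

Checks: |UP| = 37.40 ✓; |ED| = 14.00 ✓; ∠(ED, DK) = 90.00° ✓; |DK| = 19.00 ✓; |UK| = 39.89 ✓.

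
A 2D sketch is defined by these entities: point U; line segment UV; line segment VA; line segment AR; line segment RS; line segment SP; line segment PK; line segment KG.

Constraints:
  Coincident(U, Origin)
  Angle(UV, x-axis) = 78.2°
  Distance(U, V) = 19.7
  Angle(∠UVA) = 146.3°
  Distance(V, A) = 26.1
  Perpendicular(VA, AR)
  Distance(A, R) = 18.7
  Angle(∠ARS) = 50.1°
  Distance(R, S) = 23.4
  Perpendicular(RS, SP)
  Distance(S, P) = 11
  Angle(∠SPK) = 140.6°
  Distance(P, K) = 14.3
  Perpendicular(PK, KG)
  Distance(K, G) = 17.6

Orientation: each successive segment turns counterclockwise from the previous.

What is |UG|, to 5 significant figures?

48.924

U is at the origin; UV runs at 78.2° with length 19.7, so V = (4.0286, 19.284). ∠UVA = 146.3° gives VA at 111.90° from the x-axis; with |VA| = 26.1, A = (-5.7064, 43.500). VA is perpendicular to AR, so AR runs at -158.10°; with |AR| = 18.7, R = (-23.057, 36.525). ∠ARS = 50.1° gives RS at -28.200° from the x-axis; with |RS| = 23.4, S = (-2.4344, 25.468). The perpendicularity gives SP at right angles to RS, so SP runs at 61.800°; with |SP| = 11.0, P = (2.7636, 35.162). ∠SPK = 140.6° gives PK at 101.20° from the x-axis; with |PK| = 14.3, K = (-0.013939, 49.190). PK ⟂ KG, so KG runs at -168.80°; with |KG| = 17.6, G = (-17.279, 45.771). Then |UG| = |G − U| = 48.924.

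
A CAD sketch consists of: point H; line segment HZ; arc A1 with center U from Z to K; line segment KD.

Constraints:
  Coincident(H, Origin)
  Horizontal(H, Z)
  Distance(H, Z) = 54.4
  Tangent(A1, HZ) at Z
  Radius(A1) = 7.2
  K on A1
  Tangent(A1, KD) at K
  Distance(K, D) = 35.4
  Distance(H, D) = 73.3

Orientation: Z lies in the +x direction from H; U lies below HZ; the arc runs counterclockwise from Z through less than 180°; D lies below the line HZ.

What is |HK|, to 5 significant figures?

48.566

Checks: |HZ| = 54.40 ✓; |UK| = 7.200 ✓; ∠(UK, KD) = 90.00° ✓; |KD| = 35.40 ✓; |HD| = 73.30 ✓.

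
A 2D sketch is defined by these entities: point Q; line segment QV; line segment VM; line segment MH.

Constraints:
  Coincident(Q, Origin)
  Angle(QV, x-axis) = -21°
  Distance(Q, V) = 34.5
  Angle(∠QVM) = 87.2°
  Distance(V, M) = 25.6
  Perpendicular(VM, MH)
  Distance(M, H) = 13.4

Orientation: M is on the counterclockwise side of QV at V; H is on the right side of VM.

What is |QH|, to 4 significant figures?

53.50

Q is at the origin; QV runs at -21.0° with length 34.5, so V = 34.5·(cos -21.0°, sin -21.0°) = (32.21, -12.36). ∠QVM = 87.2°, so VM runs at -21.0° + (180° − 87.2°) = 71.80° from the x-axis; with |VM| = 25.6, M = V + 25.6·(cos 71.80°, sin 71.80°) = (40.20, 11.96). VM is perpendicular to MH; with |MH| = 13.4 on the right of VM, H = M + 13.4·(0.9500, -0.3123) = (52.93, 7.770). Then |QH| = |H − Q| = 53.50.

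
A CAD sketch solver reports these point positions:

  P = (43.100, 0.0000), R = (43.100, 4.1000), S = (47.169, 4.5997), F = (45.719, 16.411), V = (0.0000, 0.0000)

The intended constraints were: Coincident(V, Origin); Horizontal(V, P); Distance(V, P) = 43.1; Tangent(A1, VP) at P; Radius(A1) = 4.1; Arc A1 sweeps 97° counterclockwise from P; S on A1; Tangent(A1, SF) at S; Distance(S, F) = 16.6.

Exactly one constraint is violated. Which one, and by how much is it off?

Distance(S, F) = 16.6 — off by 4.70.

V = (0.00, 0.00) ✓; V.y = 0.00, P.y = 0.00 ✓; |VP| = 43.10 ✓; ∠(RP, PV) = 90.00° ✓; |RP| = 4.100 ✓; bearing(R→S) − bearing(R→P) = 97.00° ✓; |RS| = 4.100 ✓; ∠(RS, SF) = 90.00° ✓; |SF| = 11.90 ✗.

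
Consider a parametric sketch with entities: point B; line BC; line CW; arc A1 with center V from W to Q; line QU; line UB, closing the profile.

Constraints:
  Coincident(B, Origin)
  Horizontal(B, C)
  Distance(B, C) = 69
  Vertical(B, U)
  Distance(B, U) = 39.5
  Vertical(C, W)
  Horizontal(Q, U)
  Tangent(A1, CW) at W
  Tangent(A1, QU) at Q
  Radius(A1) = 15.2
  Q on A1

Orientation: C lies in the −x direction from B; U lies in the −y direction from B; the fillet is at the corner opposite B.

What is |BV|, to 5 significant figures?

59.033

B and U share the same x with |BU| = 39.5 and U on the −y side, so U = (0.0000, -39.500). The virtual corner opposite B is at (-69.000, -39.500). Since A1 is tangent to CW there, VW ⟂ CW and since A1 is tangent to QU there, VQ ⟂ QU, with radius 15.2, so the center V sits 15.2 in from both sides at V = (-53.800, -24.300). Then |BV| = |V − B| = 59.033.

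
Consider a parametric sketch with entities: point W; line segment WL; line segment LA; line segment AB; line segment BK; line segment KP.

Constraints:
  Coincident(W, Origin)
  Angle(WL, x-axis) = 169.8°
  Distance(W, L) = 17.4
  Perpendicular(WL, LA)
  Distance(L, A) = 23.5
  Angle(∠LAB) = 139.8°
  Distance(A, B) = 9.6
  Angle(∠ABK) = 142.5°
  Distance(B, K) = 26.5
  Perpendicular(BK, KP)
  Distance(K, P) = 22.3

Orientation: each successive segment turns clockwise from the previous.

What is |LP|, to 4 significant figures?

39.66

W is at the origin; WL runs at 169.8° with length 17.4, so L = (-17.13, 3.081). WL ⟂ LA, so LA runs at 79.80°; with |LA| = 23.5, A = (-12.96, 26.21). ∠LAB = 139.8° gives AB at 39.60° from the x-axis; with |AB| = 9.6, B = (-5.567, 32.33). ∠ABK = 142.5° gives BK at 2.100° from the x-axis; with |BK| = 26.5, K = (20.92, 33.30). BK ⟂ KP, so KP runs at -87.90°; with |KP| = 22.3, P = (21.73, 11.02). Then |LP| = |P − L| = 39.66.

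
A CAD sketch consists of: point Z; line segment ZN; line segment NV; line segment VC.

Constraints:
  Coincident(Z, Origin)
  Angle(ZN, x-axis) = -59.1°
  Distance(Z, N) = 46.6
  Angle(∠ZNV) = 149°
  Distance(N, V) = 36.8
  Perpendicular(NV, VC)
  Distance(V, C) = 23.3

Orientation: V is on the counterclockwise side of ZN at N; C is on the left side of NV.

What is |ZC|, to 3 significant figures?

76.7

Z is at the origin; ZN runs at -59.1° with length 46.6, so N = 46.6·(cos -59.1°, sin -59.1°) = (23.9, -40.0). ∠ZNV = 149.0°, so NV runs at -59.1° + (180° − 149.0°) = -28.1° from the x-axis; with |NV| = 36.8, V = N + 36.8·(cos -28.1°, sin -28.1°) = (56.4, -57.3). NV is perpendicular to VC; with |VC| = 23.3 on the left of NV, C = V + 23.3·(0.471, 0.882) = (67.4, -36.8). Then |ZC| = |C − Z| = 76.7.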